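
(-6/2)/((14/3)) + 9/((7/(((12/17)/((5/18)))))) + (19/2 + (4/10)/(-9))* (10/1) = 1040797/10710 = 97.18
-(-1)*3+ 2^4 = 19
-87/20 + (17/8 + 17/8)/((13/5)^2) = -3.72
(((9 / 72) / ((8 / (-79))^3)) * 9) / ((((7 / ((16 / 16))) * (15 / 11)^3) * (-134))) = 656234909 / 1440768000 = 0.46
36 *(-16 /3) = -192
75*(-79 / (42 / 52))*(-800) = 41080000 / 7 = 5868571.43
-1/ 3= -0.33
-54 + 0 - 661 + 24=-691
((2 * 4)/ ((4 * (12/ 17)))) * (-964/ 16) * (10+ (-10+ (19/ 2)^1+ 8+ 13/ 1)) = -249917/ 48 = -5206.60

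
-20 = -20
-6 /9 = -2 /3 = -0.67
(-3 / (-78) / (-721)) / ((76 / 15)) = -15 / 1424696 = -0.00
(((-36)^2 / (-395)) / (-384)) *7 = 189 / 3160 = 0.06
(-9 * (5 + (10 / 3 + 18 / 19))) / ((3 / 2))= -1058 / 19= -55.68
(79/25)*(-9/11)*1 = -711/275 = -2.59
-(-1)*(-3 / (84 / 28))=-1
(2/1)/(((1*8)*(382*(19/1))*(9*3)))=1/783864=0.00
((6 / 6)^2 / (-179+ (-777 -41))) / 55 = -0.00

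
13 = 13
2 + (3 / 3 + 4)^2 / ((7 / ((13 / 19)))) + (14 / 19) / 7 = 605 / 133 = 4.55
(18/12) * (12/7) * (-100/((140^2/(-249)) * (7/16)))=17928/2401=7.47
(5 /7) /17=0.04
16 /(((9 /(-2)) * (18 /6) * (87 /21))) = -224 /783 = -0.29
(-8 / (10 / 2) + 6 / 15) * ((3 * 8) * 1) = -144 / 5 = -28.80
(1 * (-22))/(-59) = 22/59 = 0.37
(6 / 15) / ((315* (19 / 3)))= 0.00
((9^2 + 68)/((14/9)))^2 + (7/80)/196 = 143862487/15680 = 9174.90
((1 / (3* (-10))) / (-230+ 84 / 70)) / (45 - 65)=-1 / 137280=-0.00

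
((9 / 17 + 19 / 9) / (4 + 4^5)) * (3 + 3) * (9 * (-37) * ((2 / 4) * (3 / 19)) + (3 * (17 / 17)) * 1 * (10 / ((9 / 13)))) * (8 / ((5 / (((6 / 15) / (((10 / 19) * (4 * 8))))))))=196243 / 19660500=0.01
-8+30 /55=-7.45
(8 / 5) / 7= 8 / 35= 0.23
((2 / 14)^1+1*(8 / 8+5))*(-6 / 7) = -258 / 49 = -5.27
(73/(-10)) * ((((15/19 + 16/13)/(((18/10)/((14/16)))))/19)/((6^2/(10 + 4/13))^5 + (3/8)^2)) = -1377068203635292/1897010946072770463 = -0.00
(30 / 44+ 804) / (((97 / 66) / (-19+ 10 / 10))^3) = -1478285.47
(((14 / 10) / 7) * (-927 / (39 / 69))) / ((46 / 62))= -28737 / 65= -442.11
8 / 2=4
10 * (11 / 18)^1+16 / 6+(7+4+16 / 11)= 2102 / 99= 21.23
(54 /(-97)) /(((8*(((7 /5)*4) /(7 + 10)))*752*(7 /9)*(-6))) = 0.00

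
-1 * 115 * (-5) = 575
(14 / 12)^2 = 49 / 36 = 1.36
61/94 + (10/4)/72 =4627/6768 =0.68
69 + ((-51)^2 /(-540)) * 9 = 513 /20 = 25.65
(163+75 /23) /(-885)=-3824 /20355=-0.19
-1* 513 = -513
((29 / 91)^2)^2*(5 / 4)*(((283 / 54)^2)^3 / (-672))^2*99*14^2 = 10265778923798015219046675536531887255 / 43170854388056722042715765735424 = 237794.20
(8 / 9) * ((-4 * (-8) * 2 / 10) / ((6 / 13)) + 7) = 2504 / 135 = 18.55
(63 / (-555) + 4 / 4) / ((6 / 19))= 1558 / 555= 2.81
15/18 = 5/6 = 0.83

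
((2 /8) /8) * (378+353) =731 /32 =22.84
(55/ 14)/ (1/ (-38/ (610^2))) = -209/ 520940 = -0.00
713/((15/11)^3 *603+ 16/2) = 949003/2045773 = 0.46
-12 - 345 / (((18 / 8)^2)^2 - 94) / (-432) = -82268 / 6849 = -12.01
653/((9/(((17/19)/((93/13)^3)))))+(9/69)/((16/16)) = 973579772/3163536081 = 0.31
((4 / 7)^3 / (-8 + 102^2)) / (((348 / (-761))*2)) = -1522 / 77556759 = -0.00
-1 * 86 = -86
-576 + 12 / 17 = -9780 / 17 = -575.29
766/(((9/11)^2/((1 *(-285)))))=-8805170/27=-326117.41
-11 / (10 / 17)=-187 / 10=-18.70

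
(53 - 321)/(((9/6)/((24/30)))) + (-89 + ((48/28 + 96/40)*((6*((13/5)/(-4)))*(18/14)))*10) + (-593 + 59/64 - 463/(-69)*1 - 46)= -1069.60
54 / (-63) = -0.86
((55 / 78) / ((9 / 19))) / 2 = 1045 / 1404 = 0.74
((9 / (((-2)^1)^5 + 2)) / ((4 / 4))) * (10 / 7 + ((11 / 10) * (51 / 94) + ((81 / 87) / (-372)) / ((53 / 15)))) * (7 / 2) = -952154241 / 447881800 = -2.13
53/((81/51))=901/27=33.37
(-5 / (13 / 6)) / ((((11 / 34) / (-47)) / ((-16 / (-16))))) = 47940 / 143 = 335.24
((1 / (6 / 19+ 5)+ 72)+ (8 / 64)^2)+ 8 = 518437 / 6464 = 80.20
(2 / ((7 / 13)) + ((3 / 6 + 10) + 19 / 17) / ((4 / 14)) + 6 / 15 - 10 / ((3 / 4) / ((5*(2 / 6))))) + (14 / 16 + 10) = 1432091 / 42840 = 33.43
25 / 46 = 0.54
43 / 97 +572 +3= 55818 / 97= 575.44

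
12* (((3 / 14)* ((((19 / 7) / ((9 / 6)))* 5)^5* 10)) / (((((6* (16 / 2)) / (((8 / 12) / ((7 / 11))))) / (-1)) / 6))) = -13618544500000 / 66706983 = -204154.71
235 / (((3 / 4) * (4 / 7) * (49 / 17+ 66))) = 7.96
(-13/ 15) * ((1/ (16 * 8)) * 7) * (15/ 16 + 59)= -87269/ 30720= -2.84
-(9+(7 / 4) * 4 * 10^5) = -700009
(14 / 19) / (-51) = -14 / 969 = -0.01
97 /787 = 0.12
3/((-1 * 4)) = -3/4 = -0.75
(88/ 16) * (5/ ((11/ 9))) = 45/ 2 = 22.50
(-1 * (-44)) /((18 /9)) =22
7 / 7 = 1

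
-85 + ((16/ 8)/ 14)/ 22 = -84.99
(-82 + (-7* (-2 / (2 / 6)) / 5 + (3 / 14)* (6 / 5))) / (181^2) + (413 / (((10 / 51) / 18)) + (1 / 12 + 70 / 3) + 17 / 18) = 37937.76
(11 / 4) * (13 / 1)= 143 / 4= 35.75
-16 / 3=-5.33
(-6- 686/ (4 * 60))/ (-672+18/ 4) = 0.01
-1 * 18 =-18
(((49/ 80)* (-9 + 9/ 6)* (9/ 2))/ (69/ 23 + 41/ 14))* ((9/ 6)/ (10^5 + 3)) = -27783/ 531215936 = -0.00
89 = 89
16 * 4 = 64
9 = 9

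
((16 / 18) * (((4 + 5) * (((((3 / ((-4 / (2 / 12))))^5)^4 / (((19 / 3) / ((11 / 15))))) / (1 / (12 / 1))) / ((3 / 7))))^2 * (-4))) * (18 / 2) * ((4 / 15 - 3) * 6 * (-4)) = -19690209 / 14643899733836506046089915428503552000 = -0.00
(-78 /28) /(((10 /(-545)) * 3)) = 1417 /28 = 50.61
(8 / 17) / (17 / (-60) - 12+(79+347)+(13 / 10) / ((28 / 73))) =6720 / 5956273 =0.00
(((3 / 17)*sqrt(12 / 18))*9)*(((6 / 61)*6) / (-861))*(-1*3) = 324*sqrt(6) / 297619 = 0.00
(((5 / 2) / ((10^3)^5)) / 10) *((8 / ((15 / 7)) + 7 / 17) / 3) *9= 0.00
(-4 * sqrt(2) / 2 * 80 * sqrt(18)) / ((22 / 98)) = -47040 / 11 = -4276.36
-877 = -877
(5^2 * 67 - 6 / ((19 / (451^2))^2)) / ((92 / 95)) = -710043467.19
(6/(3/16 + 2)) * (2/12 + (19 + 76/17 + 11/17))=39632/595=66.61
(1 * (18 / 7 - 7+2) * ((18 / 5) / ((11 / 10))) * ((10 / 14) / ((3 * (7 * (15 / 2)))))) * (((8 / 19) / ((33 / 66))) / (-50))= 1088 / 1792175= 0.00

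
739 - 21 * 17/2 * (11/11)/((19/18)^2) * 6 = -80225/361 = -222.23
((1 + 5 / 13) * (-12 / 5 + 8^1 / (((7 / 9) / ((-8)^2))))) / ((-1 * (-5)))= 413208 / 2275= 181.63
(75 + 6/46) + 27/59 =102573/1357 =75.59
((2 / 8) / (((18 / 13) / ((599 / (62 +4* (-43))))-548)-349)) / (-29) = 7787 / 810482604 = 0.00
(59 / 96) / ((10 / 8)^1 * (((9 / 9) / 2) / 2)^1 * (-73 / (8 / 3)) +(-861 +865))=-236 / 1749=-0.13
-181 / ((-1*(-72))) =-181 / 72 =-2.51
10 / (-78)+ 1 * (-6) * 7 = -1643 / 39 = -42.13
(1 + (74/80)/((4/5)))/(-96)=-23/1024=-0.02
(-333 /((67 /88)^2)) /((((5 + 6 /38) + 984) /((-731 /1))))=424.53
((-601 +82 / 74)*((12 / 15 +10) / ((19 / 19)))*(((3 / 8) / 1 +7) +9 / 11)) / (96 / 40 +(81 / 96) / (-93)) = -35719401312 / 1608871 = -22201.53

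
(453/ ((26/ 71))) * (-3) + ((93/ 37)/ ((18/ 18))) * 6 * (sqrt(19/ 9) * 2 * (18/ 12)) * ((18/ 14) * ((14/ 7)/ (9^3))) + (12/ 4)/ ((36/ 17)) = -578713/ 156 + 124 * sqrt(19)/ 2331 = -3709.47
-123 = -123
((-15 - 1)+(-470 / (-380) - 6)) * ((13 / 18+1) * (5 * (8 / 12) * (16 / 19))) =-326120 / 3249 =-100.38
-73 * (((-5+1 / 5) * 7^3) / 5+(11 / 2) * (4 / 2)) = 580861 / 25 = 23234.44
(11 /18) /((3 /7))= 77 /54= 1.43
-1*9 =-9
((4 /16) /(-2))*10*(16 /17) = -1.18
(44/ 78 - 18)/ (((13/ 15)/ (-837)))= 2845800/ 169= 16839.05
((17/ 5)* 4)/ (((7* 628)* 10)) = 17/ 54950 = 0.00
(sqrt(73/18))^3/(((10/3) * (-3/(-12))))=73 * sqrt(146)/90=9.80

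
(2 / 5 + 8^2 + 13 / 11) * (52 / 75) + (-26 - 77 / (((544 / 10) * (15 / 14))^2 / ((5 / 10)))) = 8907738589 / 457776000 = 19.46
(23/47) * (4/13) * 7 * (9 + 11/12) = 10.45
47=47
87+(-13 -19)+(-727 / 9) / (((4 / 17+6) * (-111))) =5836529 / 105894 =55.12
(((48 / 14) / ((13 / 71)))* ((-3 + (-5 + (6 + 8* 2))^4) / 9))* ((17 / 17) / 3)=47438224 / 819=57922.13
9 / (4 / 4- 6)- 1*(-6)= 21 / 5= 4.20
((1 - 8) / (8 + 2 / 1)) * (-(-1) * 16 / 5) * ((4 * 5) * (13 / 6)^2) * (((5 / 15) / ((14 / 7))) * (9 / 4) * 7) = -8281 / 15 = -552.07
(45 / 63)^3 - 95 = -32460 / 343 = -94.64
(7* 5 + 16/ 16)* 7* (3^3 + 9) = 9072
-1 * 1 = -1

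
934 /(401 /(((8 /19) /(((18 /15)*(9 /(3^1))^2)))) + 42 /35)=18680 /205737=0.09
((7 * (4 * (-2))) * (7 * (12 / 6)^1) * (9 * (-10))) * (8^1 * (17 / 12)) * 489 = 391043520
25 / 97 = 0.26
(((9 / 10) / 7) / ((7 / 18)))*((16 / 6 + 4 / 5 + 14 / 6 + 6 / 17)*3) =127089 / 20825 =6.10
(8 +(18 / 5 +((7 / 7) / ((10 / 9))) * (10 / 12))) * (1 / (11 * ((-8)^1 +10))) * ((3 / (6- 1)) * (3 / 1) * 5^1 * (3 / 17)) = 6669 / 7480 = 0.89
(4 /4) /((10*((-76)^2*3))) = 1 /173280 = 0.00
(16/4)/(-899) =-4/899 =-0.00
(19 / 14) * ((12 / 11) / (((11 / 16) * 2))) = 912 / 847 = 1.08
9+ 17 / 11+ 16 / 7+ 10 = 1758 / 77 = 22.83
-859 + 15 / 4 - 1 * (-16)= -3357 / 4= -839.25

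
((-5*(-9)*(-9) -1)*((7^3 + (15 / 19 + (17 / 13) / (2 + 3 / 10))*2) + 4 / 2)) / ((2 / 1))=-401001125 / 5681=-70586.36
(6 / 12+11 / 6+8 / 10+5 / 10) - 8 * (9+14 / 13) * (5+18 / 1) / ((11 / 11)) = -721703 / 390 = -1850.52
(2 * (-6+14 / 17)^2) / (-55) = -1408 / 1445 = -0.97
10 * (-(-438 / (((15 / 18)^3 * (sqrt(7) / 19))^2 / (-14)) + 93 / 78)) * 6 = -2301674769546 / 40625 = -56656609.71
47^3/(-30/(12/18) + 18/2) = -103823/36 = -2883.97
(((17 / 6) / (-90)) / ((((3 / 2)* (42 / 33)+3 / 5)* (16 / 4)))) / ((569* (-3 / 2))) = 187 / 50882256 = 0.00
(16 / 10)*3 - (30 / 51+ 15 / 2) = -559 / 170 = -3.29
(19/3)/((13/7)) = 133/39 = 3.41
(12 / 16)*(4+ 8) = 9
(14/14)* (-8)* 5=-40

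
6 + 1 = 7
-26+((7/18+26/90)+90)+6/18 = 5851/90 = 65.01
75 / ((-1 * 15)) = -5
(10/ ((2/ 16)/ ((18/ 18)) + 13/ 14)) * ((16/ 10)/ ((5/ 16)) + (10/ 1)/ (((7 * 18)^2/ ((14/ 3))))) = 3485648/ 71685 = 48.62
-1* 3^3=-27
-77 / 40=-1.92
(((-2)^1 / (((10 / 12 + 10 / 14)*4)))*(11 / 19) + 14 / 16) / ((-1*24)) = -6797 / 237120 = -0.03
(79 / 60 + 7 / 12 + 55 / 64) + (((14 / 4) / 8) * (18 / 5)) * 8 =15.36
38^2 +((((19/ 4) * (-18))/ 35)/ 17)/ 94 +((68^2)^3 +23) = 11059316770419089/ 111860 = 98867484091.00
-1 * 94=-94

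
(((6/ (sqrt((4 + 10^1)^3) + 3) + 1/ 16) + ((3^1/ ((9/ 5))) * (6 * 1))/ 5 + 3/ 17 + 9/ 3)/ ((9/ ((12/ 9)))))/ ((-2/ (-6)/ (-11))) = -14272423/ 557940 - 1232 * sqrt(14)/ 8205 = -26.14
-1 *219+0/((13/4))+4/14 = -1531/7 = -218.71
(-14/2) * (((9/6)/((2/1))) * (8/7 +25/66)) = -703/88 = -7.99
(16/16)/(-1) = -1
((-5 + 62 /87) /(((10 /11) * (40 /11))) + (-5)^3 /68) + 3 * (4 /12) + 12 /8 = -375761 /591600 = -0.64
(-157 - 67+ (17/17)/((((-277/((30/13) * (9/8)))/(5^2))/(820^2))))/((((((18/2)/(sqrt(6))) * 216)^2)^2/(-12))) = 142036031/29762158525632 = 0.00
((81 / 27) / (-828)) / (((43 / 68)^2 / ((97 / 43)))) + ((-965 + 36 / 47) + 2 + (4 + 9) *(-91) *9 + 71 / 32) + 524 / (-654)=-3479836477408359 / 299783369696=-11607.84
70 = 70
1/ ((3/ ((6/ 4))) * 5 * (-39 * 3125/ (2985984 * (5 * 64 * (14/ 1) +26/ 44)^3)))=-59582697539742625536/ 270359375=-220383323270.16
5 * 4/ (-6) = -10/ 3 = -3.33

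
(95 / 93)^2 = 9025 / 8649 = 1.04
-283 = -283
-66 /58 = -33 /29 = -1.14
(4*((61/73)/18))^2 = 14884/431649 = 0.03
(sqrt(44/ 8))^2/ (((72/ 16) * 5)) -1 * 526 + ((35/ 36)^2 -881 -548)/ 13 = -635.61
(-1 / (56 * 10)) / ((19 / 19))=-1 / 560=-0.00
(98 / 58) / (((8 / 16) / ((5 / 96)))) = 245 / 1392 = 0.18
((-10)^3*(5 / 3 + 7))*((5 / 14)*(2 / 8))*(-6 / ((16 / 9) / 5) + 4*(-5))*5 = 11984375 / 84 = 142671.13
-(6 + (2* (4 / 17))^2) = -1798 / 289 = -6.22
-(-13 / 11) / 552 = 13 / 6072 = 0.00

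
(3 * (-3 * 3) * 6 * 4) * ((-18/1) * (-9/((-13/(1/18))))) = 5832/13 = 448.62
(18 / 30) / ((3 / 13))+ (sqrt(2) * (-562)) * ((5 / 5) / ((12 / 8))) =13 / 5 - 1124 * sqrt(2) / 3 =-527.26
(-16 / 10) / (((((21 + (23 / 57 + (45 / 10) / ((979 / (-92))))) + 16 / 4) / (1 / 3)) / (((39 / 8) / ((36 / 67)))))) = -0.19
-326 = -326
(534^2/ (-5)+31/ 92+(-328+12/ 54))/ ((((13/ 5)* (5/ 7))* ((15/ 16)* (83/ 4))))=-2045850352/ 1288575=-1587.68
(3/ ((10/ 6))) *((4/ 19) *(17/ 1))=612/ 95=6.44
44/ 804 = 11/ 201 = 0.05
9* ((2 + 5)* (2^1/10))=63/5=12.60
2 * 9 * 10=180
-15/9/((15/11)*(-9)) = 11/81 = 0.14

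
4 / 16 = 1 / 4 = 0.25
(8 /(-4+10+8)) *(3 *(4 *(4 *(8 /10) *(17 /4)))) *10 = 6528 /7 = 932.57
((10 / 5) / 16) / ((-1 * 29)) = -1 / 232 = -0.00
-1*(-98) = 98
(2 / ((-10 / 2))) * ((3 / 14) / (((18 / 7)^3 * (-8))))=49 / 77760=0.00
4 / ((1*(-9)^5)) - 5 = -5.00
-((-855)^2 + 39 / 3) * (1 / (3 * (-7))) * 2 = 69622.67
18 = 18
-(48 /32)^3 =-27 /8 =-3.38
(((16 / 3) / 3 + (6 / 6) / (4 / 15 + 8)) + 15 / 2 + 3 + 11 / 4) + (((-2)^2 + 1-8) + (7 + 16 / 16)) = 11243 / 558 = 20.15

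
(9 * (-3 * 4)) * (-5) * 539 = 291060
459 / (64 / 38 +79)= 2907 / 511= 5.69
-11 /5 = -2.20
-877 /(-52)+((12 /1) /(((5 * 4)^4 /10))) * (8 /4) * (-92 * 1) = 27182 /1625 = 16.73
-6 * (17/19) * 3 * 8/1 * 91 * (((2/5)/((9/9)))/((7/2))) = -127296/95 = -1339.96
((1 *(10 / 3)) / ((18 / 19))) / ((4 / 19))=1805 / 108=16.71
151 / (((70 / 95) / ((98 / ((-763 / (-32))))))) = 842.28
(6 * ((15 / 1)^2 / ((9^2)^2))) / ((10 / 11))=55 / 243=0.23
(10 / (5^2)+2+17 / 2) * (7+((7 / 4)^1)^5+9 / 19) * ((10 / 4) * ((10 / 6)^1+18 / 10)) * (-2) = -658537997 / 145920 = -4513.01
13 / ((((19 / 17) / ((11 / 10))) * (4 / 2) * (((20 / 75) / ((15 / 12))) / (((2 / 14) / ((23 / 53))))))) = 1932645 / 195776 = 9.87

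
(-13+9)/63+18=1130/63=17.94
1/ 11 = 0.09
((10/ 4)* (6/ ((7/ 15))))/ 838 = 225/ 5866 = 0.04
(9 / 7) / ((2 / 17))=153 / 14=10.93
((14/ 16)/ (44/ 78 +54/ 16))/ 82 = 273/ 100778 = 0.00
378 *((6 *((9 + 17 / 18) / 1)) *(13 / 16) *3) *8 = 439803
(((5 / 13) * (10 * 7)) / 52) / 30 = 35 / 2028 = 0.02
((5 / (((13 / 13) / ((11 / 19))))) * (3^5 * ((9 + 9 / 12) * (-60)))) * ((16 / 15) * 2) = -16679520 / 19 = -877869.47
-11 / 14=-0.79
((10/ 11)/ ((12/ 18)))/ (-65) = -3/ 143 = -0.02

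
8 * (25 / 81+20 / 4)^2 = 1479200 / 6561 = 225.45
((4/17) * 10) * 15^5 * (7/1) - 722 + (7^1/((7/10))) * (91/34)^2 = 7228874089/578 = 12506702.58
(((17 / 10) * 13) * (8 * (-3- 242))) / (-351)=3332 / 27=123.41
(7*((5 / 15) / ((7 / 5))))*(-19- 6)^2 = 3125 / 3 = 1041.67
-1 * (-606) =606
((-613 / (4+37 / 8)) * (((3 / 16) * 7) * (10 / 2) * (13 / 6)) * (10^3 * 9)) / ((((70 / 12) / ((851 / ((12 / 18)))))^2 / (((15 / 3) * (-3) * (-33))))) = -1509095026617750 / 7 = -215585003802535.71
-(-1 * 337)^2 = -113569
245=245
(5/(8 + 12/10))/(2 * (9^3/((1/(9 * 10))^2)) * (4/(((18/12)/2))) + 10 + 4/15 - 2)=375/43460069704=0.00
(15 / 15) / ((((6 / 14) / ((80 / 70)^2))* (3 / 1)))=64 / 63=1.02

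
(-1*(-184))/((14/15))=197.14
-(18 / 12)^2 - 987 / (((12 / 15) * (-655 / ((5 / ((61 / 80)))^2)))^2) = -8455276296609 / 950433909604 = -8.90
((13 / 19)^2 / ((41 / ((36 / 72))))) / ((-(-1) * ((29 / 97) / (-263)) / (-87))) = 12934077 / 29602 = 436.93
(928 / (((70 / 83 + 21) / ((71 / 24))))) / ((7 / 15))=3417940 / 12691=269.32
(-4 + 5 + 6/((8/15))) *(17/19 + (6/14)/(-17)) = 6881/646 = 10.65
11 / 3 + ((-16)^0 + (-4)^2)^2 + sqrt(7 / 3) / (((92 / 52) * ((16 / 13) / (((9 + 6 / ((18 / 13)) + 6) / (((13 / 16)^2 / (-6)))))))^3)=878 / 3 - 6393430016 * sqrt(21) / 36501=-802380.60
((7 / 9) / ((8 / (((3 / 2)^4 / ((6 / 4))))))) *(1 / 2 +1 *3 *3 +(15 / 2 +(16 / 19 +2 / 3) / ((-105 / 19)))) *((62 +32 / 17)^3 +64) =843789836659 / 589560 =1431219.62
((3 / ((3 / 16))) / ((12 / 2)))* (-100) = -800 / 3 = -266.67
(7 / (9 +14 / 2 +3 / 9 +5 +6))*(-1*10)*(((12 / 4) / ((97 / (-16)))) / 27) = 560 / 11931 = 0.05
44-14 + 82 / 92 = 1421 / 46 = 30.89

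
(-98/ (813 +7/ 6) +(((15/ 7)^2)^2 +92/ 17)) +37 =12636678814/ 199391045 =63.38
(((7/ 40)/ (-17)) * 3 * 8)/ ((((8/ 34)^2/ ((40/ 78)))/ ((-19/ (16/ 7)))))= 15827/ 832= 19.02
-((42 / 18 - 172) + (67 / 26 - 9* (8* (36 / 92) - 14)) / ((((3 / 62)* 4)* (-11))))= 8557675 / 39468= 216.83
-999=-999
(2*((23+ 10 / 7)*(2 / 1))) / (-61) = -1.60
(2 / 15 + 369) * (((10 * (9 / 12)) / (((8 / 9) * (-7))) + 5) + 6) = 867727 / 240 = 3615.53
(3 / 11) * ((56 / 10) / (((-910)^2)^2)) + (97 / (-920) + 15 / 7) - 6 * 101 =-37422956008562987 / 61962375475000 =-603.96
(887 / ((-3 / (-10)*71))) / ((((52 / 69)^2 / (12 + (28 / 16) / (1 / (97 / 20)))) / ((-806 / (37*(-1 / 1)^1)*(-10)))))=-357611271105 / 1092832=-327233.53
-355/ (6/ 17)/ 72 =-6035/ 432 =-13.97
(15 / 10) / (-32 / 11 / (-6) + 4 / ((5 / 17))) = 495 / 4648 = 0.11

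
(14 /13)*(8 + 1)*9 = 87.23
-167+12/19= -3161/19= -166.37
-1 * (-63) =63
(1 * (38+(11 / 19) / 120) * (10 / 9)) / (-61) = -86651 / 125172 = -0.69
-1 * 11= -11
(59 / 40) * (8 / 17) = 59 / 85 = 0.69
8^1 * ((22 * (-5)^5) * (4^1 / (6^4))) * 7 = -962500 / 81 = -11882.72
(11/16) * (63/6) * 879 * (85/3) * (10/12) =9588425/64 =149819.14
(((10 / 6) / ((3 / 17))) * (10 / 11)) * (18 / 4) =425 / 11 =38.64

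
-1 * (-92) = 92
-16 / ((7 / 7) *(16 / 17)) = -17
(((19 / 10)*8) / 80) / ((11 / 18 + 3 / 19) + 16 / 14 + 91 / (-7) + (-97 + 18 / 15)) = -0.00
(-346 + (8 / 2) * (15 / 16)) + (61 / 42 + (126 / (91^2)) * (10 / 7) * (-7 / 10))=-4838179 / 14196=-340.81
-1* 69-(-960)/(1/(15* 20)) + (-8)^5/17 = 4862059/17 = 286003.47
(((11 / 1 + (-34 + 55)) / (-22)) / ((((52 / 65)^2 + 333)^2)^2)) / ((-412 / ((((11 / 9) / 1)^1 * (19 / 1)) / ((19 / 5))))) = 7812500 / 4486960216844324847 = 0.00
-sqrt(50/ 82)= -5 * sqrt(41)/ 41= -0.78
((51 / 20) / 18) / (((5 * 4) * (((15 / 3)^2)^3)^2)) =17 / 585937500000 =0.00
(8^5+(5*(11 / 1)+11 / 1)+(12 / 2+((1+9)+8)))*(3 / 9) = 32858 / 3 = 10952.67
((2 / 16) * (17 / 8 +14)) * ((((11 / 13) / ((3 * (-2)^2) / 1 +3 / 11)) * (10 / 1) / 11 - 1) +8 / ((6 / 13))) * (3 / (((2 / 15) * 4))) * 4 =1237325 / 1664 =743.58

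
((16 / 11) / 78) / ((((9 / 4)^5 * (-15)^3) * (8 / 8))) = -8192 / 85495570875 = -0.00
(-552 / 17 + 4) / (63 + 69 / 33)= -0.44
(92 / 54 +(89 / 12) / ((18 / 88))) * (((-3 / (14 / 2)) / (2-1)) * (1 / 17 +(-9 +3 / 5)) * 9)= 145345 / 119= 1221.39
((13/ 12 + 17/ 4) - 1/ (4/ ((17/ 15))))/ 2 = 101/ 40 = 2.52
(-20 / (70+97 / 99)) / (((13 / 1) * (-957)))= 60 / 2649179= 0.00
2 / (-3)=-2 / 3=-0.67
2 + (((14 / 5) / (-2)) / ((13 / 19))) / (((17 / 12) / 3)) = -2578 / 1105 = -2.33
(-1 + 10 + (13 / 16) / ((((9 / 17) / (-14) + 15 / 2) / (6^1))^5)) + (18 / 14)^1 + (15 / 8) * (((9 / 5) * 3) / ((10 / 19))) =1184836677619489 / 39764598702080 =29.80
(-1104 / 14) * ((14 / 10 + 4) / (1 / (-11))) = 163944 / 35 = 4684.11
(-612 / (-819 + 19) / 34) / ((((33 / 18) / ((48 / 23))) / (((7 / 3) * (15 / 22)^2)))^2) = 32148900 / 937155769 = 0.03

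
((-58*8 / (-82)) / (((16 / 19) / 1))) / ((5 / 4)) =1102 / 205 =5.38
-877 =-877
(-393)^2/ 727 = 154449/ 727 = 212.45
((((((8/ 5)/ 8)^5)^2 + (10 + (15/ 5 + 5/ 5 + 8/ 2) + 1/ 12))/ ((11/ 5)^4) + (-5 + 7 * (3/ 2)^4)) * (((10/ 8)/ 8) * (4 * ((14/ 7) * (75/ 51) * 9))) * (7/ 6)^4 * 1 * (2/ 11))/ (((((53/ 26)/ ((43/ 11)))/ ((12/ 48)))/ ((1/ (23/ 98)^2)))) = 48016044047941815209/ 31719218632992000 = 1513.78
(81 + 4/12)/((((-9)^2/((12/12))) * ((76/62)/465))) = 586210/1539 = 380.90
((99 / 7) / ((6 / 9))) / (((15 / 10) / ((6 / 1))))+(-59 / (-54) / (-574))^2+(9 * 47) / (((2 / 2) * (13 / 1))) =1466244871957 / 12489776208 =117.40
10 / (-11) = -10 / 11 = -0.91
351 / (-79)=-351 / 79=-4.44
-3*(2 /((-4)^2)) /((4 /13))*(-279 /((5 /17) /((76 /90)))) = 390507 /400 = 976.27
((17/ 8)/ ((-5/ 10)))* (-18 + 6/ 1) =51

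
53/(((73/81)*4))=4293/292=14.70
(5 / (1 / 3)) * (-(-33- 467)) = 7500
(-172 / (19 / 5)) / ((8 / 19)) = -215 / 2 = -107.50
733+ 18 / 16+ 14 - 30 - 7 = 5689 / 8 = 711.12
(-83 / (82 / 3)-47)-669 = -58961 / 82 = -719.04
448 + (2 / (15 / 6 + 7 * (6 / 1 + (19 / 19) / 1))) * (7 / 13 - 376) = 580348 / 1339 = 433.42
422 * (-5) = -2110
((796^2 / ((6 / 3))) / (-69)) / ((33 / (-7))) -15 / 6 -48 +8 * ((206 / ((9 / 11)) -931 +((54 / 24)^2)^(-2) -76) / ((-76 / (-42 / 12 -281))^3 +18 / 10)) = -579899524395124135 / 241850667803382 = -2397.76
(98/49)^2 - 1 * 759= -755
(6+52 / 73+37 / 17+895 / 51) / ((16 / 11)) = 270677 / 14892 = 18.18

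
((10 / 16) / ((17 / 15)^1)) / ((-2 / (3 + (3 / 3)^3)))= -75 / 68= -1.10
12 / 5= 2.40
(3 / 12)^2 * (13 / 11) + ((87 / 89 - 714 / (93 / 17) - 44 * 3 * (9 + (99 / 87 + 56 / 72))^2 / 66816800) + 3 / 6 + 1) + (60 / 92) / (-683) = -46280997539611270451977 / 361666565626579210800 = -127.97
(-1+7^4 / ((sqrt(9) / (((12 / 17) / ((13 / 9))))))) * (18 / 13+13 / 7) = 25433425 / 20111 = 1264.65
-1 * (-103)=103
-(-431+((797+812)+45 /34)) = -40097 /34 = -1179.32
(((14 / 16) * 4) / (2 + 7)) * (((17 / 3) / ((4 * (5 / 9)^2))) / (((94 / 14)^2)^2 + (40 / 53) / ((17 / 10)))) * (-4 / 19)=-772298457 / 4177675331950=-0.00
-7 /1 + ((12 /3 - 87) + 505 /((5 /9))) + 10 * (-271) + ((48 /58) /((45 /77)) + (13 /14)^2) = -1888.72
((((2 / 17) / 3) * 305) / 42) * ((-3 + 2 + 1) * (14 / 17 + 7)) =0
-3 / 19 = -0.16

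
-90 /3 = -30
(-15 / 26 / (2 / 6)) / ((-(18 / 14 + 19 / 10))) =1575 / 2899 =0.54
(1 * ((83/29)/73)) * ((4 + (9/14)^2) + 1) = 88063/414932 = 0.21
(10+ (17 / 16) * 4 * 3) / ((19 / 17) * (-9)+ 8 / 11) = -17017 / 6980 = -2.44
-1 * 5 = -5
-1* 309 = -309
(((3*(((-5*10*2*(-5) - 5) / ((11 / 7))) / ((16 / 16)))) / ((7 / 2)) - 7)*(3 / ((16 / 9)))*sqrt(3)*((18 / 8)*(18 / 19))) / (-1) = -575181*sqrt(3) / 608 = -1638.56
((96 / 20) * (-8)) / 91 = -192 / 455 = -0.42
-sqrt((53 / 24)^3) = -53 * sqrt(318) / 288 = -3.28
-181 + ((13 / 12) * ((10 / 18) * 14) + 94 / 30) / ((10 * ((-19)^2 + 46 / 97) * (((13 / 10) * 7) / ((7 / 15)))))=-334137815213 / 1846066950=-181.00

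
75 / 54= 25 / 18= 1.39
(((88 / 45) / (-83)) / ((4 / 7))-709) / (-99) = 2648269 / 369765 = 7.16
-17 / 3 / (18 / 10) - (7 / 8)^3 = -52781 / 13824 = -3.82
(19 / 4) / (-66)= -19 / 264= -0.07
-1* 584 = -584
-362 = -362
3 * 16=48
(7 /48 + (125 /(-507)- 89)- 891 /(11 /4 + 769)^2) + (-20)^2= 296711115023 /954368688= 310.90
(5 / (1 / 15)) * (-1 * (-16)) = 1200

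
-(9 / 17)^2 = -0.28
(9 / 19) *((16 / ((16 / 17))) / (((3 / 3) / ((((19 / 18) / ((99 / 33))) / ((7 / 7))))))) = 17 / 6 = 2.83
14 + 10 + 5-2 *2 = 25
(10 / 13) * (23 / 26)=0.68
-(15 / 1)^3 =-3375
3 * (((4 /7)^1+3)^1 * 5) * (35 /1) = 1875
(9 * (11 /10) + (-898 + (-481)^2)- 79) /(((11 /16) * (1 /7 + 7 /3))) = 8796858 /65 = 135336.28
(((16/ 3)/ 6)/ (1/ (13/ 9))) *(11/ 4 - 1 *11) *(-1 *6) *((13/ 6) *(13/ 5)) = 48334/ 135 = 358.03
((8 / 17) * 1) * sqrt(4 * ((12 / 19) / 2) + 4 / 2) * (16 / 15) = 128 * sqrt(1178) / 4845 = 0.91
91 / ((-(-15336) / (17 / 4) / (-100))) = -2.52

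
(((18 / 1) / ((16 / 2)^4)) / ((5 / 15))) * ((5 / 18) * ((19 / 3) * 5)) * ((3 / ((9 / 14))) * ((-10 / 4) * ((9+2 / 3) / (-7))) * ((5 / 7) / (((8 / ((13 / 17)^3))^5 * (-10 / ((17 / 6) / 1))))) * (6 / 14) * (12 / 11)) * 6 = -3525428381345500888375 / 6090508473459639002630979584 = -0.00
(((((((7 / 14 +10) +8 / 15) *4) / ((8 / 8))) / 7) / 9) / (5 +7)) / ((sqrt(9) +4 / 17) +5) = 5627 / 793800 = 0.01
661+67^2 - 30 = 5120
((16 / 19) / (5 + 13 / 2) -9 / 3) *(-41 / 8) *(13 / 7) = 681707 / 24472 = 27.86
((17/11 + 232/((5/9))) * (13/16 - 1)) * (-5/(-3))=-23053/176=-130.98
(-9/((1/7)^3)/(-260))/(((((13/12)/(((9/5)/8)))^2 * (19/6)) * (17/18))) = 0.17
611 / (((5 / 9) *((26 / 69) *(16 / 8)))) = 29187 / 20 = 1459.35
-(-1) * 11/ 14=11/ 14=0.79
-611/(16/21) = -12831/16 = -801.94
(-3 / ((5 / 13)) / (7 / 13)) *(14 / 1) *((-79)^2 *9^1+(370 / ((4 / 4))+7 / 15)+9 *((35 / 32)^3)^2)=-11469328.62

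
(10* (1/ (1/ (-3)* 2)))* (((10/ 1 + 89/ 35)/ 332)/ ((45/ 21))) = -439/ 1660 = -0.26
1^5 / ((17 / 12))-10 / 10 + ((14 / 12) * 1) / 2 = 59 / 204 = 0.29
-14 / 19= -0.74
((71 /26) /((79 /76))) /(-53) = -2698 /54431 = -0.05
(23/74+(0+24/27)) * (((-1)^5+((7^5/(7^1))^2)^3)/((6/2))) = 8504077992948475839200/111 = 76613315251788070623.42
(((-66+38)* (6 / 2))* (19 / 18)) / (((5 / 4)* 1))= -1064 / 15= -70.93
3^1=3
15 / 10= 3 / 2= 1.50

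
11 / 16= 0.69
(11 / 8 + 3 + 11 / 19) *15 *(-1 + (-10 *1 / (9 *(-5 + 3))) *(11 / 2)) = 152.75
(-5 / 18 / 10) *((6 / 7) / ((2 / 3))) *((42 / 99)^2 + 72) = -19651 / 7623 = -2.58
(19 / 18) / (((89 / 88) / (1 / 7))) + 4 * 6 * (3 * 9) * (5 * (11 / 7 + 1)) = 46715156 / 5607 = 8331.58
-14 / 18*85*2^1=-1190 / 9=-132.22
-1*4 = -4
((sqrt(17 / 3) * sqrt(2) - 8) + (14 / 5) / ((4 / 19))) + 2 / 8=sqrt(102) / 3 + 111 / 20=8.92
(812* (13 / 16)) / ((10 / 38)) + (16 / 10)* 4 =50269 / 20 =2513.45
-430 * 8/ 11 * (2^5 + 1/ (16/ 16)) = -10320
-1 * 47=-47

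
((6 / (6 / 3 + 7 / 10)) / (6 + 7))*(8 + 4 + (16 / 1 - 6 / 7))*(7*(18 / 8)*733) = 696350 / 13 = 53565.38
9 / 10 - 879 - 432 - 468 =-17781 / 10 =-1778.10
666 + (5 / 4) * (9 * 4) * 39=2421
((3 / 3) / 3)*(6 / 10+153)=256 / 5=51.20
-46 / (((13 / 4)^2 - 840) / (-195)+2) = -143520 / 19511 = -7.36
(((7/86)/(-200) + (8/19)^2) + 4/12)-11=-195399581/18627600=-10.49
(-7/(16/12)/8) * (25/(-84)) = 25/128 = 0.20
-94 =-94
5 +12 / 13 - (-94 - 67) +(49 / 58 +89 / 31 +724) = 20911289 / 23374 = 894.64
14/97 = 0.14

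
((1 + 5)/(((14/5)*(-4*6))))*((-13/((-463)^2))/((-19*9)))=-65/2052797544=-0.00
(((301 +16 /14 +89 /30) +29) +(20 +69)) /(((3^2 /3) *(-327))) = -88853 /206010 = -0.43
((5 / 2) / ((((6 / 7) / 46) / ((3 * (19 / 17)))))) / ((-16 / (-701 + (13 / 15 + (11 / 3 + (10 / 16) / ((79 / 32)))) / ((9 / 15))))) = 7536443005 / 386784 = 19484.89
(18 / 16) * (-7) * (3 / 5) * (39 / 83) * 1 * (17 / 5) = -125307 / 16600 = -7.55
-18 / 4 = -9 / 2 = -4.50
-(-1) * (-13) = -13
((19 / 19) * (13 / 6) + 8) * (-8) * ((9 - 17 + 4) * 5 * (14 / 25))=13664 / 15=910.93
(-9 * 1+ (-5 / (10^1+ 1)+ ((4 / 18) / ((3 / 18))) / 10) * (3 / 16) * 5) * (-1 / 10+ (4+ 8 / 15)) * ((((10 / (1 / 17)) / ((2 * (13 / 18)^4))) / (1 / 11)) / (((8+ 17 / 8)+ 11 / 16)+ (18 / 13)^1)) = -64757192472 / 5573789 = -11618.16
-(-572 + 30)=542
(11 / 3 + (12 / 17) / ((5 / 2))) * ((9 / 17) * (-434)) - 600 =-2178114 / 1445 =-1507.35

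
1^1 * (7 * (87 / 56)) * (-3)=-32.62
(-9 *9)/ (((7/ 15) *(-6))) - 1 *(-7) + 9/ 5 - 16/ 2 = 2081/ 70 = 29.73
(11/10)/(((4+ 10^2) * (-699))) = -11/726960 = -0.00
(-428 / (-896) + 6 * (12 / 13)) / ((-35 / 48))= -52557 / 6370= -8.25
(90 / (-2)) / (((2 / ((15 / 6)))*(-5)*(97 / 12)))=1.39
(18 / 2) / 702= 1 / 78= 0.01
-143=-143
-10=-10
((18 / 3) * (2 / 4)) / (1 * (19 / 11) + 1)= 11 / 10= 1.10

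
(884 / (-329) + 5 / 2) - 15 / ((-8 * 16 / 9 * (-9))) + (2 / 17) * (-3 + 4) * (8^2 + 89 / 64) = 7.39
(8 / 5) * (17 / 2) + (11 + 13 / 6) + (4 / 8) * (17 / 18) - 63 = -6437 / 180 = -35.76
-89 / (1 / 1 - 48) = 89 / 47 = 1.89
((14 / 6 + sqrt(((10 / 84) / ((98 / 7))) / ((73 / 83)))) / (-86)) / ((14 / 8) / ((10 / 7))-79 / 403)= -56420 / 2139723-4030 * sqrt(90885) / 1093398453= -0.03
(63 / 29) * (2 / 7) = 18 / 29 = 0.62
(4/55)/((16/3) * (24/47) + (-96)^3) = -47/571758880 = -0.00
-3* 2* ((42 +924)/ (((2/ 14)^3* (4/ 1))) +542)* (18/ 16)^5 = -29539793691/ 32768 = -901482.96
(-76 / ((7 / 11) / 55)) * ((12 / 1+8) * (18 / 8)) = -2069100 / 7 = -295585.71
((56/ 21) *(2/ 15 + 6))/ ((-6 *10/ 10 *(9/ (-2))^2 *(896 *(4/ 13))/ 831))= -82823/ 204120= -0.41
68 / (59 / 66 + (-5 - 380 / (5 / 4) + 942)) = 264 / 2461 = 0.11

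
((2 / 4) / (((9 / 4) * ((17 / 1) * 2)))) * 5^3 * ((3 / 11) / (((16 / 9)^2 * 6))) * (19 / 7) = 21375 / 670208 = 0.03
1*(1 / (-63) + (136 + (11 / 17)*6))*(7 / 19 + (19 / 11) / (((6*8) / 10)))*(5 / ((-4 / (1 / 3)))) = -2736042205 / 64465632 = -42.44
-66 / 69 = -22 / 23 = -0.96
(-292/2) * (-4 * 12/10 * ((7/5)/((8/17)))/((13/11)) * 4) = 2293368/325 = 7056.52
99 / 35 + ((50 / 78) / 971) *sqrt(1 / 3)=25 *sqrt(3) / 113607 + 99 / 35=2.83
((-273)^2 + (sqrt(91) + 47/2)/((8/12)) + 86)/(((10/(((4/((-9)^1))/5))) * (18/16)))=-1194404/2025 - 8 * sqrt(91)/675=-589.94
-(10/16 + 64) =-517/8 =-64.62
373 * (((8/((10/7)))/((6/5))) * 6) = 10444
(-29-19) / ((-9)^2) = -16 / 27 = -0.59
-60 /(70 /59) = -354 /7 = -50.57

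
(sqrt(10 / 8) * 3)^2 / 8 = 45 / 32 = 1.41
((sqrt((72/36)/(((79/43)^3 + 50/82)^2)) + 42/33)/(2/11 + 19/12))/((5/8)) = 573722512 * sqrt(2)/4310941535 + 1344/1165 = 1.34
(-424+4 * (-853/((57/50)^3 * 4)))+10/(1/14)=-159219812/185193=-859.75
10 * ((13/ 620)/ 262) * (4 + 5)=117/ 16244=0.01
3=3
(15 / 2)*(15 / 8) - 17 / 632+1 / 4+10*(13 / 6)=136331 / 3792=35.95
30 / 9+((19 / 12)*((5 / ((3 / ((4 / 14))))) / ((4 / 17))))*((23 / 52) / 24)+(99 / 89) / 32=191852809 / 55980288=3.43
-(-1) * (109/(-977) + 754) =736549/977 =753.89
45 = 45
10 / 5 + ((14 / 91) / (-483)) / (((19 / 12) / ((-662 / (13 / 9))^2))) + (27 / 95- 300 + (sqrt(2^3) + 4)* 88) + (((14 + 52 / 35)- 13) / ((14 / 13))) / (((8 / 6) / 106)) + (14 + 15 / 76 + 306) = 176* sqrt(2) + 242619640429 / 470443610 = 764.63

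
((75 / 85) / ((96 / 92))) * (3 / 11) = 345 / 1496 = 0.23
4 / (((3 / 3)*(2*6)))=1 / 3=0.33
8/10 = 4/5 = 0.80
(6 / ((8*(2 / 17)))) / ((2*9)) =17 / 48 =0.35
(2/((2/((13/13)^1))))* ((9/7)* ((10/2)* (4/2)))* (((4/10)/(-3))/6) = -2/7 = -0.29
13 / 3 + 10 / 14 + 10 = 316 / 21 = 15.05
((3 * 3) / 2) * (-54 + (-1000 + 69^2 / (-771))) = -2452185 / 514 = -4770.79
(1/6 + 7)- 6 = 7/6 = 1.17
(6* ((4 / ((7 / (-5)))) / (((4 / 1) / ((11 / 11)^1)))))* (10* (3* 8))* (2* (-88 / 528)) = 2400 / 7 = 342.86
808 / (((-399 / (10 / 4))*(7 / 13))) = -26260 / 2793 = -9.40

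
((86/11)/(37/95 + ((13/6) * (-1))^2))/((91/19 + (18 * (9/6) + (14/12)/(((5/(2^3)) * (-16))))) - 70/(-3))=0.03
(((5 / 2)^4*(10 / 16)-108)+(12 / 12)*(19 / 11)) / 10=-115257 / 14080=-8.19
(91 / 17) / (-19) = -91 / 323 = -0.28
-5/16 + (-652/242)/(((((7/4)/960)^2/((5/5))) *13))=-76913434985/1233232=-62367.37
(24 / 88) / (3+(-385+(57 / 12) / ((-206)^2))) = -169744 / 237754693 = -0.00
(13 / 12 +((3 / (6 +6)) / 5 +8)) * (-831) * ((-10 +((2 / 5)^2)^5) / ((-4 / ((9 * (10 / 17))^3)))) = -5403228694009092 / 1919140625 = -2815441.78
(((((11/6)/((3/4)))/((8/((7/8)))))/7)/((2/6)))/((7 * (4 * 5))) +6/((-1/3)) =-241909/13440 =-18.00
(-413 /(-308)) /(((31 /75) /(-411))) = -1333.34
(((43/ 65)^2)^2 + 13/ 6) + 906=97288568431/ 107103750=908.36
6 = 6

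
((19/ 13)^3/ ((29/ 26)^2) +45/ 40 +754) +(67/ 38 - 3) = 1256993675/ 1661816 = 756.40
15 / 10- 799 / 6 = -395 / 3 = -131.67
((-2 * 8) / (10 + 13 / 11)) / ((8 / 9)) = -66 / 41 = -1.61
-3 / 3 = -1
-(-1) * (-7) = -7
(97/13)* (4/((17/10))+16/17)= 5432/221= 24.58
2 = 2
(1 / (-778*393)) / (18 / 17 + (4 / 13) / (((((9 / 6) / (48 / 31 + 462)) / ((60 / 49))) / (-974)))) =335699 / 11639993064778116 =0.00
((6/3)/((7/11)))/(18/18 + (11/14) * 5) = 44/69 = 0.64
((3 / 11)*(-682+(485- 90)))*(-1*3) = 2583 / 11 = 234.82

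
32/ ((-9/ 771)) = -8224/ 3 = -2741.33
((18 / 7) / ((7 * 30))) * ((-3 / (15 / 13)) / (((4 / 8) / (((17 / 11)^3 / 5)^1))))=-383214 / 8152375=-0.05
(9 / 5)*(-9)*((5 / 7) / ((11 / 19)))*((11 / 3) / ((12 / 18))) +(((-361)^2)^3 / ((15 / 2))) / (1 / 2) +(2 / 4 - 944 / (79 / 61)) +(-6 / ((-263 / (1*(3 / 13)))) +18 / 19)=318039480811443401587802 / 538851495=590217311750138.88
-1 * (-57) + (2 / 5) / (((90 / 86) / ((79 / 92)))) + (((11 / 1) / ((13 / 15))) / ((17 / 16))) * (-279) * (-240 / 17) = 1831844244679 / 38884950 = 47109.34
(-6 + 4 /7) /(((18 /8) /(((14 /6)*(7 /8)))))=-4.93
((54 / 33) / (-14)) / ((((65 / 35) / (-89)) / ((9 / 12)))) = 2403 / 572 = 4.20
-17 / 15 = -1.13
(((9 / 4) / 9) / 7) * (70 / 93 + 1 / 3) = 101 / 2604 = 0.04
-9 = -9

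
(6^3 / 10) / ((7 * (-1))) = -108 / 35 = -3.09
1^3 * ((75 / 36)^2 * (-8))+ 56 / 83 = -50867 / 1494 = -34.05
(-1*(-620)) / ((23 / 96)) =59520 / 23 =2587.83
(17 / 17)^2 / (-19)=-1 / 19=-0.05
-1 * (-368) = 368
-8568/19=-450.95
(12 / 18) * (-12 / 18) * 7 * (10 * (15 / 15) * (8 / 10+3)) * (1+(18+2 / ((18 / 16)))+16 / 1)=-352184 / 81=-4347.95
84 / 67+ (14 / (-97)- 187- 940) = -7317163 / 6499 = -1125.89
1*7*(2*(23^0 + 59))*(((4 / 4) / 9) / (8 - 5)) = 280 / 9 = 31.11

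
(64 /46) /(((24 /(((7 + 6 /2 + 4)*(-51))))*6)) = -476 /69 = -6.90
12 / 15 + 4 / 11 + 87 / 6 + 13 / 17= 30721 / 1870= 16.43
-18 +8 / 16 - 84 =-101.50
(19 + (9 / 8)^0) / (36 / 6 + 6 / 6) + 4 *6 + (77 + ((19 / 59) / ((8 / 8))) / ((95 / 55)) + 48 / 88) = 475148 / 4543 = 104.59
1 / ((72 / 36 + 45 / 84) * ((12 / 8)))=56 / 213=0.26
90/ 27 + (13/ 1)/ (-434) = 4301/ 1302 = 3.30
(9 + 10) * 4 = 76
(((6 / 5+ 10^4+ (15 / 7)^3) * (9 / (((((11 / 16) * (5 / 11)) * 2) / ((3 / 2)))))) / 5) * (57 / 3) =35230650516 / 42875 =821706.13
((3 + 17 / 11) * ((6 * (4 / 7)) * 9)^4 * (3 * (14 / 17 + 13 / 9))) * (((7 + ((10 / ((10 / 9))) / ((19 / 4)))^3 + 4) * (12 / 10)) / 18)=102479127196262400 / 3079601833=33276745.75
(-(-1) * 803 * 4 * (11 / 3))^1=35332 / 3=11777.33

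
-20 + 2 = -18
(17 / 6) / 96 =0.03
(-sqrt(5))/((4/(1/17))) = -sqrt(5)/68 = -0.03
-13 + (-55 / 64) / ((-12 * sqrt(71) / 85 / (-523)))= -2445025 * sqrt(71) / 54528 - 13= -390.83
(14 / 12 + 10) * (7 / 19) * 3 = 469 / 38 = 12.34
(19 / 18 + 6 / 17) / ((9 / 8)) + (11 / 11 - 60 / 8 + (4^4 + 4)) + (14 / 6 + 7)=727291 / 2754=264.09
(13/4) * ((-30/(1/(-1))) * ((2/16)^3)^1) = 0.19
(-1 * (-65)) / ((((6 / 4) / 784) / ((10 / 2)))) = 509600 / 3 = 169866.67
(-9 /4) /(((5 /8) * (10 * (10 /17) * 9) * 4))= -17 /1000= -0.02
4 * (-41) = -164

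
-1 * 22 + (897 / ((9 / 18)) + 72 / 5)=8932 / 5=1786.40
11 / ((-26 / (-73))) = 803 / 26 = 30.88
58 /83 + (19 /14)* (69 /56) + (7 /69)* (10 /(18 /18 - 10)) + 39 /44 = 1397810087 /444506832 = 3.14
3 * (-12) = -36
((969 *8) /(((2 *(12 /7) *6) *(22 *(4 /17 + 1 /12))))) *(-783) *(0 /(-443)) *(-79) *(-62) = 0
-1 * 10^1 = -10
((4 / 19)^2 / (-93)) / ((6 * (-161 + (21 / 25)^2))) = 625 / 1261304037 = 0.00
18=18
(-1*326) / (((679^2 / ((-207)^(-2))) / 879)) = -95518 / 6585048603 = -0.00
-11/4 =-2.75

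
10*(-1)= -10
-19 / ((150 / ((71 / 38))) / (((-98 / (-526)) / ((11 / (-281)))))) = 977599 / 867900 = 1.13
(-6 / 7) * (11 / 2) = -33 / 7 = -4.71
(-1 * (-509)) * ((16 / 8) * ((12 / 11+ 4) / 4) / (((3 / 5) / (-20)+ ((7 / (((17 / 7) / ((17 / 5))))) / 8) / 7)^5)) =4560640000000000 / 225622639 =20213574.40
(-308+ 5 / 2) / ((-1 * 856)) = 611 / 1712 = 0.36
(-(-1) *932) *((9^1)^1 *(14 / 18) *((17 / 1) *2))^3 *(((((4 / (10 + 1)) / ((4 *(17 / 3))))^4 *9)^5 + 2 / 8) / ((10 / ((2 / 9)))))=1748123692110688582761792074151803550538660843990744 / 25043664689641920285819721230978945923665965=69803030.58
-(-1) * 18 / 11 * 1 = 18 / 11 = 1.64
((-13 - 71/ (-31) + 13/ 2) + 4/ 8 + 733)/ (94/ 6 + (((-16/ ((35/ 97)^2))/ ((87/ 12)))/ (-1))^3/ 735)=248330743419071250000/ 7591031059030827227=32.71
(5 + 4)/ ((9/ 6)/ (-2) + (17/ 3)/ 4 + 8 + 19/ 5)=0.72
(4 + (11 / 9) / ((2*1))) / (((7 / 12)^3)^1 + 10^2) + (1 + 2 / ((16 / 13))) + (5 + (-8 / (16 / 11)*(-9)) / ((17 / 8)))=729149963 / 23547448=30.97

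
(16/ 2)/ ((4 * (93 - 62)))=0.06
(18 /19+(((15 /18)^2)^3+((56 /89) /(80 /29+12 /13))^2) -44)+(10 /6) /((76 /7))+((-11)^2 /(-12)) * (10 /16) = -41290480417108871 /845473628949696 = -48.84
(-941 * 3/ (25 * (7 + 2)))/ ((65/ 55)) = -10351/ 975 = -10.62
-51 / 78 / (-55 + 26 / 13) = 17 / 1378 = 0.01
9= 9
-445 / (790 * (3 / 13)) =-1157 / 474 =-2.44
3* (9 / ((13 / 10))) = 270 / 13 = 20.77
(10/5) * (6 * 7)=84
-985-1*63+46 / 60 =-31417 / 30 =-1047.23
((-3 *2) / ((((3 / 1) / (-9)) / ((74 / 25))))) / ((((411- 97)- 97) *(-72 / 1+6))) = -222 / 59675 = -0.00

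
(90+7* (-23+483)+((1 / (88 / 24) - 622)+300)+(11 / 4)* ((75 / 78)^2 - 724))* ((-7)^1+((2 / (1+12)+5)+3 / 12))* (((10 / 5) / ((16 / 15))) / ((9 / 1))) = -332.47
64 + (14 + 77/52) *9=10573/52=203.33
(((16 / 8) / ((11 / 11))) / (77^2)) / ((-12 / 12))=-2 / 5929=-0.00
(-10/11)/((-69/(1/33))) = 10/25047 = 0.00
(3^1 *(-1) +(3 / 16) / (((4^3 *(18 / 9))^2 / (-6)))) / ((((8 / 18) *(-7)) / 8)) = 505575 / 65536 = 7.71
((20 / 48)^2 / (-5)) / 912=-0.00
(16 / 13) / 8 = 2 / 13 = 0.15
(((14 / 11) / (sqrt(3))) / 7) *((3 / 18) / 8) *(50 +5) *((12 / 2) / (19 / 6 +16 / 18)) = 15 *sqrt(3) / 146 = 0.18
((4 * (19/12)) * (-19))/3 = -361/9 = -40.11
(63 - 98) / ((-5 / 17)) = 119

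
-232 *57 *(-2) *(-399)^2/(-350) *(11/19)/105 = -8291448/125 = -66331.58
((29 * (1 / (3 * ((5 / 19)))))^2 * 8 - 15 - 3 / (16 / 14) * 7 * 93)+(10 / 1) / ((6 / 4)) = 16339489 / 1800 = 9077.49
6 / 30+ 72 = 361 / 5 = 72.20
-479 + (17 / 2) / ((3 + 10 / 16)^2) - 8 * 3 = -422479 / 841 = -502.35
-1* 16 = -16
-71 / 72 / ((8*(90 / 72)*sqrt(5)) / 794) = -28187*sqrt(5) / 1800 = -35.02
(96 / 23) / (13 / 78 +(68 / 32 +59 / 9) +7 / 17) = 117504 / 260659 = 0.45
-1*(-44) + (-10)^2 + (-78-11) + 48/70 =1949/35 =55.69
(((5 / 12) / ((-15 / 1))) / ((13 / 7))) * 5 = -0.07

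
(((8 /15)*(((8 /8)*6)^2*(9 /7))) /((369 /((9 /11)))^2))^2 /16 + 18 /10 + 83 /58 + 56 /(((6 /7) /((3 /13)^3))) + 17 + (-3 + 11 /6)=192455354057355437129 /9687050543911015275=19.87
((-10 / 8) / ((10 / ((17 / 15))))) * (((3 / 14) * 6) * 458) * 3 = -250.26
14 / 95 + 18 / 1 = 1724 / 95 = 18.15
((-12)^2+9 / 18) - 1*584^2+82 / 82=-681821 / 2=-340910.50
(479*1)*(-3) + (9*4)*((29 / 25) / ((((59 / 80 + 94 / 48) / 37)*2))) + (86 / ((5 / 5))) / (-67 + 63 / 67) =-8245271734 / 7159055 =-1151.73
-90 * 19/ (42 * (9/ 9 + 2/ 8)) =-228/ 7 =-32.57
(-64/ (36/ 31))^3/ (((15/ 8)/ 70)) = -13666680832/ 2187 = -6249053.88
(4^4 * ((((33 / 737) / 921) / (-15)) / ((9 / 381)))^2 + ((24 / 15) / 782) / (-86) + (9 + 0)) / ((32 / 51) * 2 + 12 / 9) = 129639751786489027 / 37282098710943900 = 3.48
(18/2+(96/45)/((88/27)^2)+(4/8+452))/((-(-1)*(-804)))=-279329/486420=-0.57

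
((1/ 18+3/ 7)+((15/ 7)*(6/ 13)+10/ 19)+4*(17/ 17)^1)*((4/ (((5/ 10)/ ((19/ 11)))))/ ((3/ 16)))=11949760/ 27027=442.14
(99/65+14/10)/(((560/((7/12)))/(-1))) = -19/6240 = -0.00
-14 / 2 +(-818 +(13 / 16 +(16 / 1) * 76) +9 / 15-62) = 26433 / 80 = 330.41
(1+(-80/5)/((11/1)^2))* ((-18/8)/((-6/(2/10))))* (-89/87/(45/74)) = -23051/210540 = -0.11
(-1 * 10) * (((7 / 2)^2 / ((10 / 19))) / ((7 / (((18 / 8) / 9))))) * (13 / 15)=-1729 / 240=-7.20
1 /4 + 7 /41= 69 /164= 0.42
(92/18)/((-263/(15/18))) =-115/7101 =-0.02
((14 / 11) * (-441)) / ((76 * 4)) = -3087 / 1672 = -1.85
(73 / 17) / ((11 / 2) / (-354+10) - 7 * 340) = -50224 / 27836667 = -0.00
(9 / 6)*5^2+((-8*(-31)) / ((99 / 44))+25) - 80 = 1669 / 18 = 92.72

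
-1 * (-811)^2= -657721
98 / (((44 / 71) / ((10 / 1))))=17395 / 11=1581.36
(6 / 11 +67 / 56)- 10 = -5087 / 616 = -8.26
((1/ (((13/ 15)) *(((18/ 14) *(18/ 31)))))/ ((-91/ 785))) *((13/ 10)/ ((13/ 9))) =-24335/ 2028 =-12.00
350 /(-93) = -350 /93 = -3.76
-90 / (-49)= 90 / 49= 1.84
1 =1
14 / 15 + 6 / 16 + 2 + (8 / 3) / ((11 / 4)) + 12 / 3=8.28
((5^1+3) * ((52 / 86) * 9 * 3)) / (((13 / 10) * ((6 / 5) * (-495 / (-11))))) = 80 / 43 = 1.86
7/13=0.54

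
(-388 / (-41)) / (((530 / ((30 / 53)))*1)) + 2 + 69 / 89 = 28550339 / 10250041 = 2.79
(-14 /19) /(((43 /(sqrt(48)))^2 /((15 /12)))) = -0.02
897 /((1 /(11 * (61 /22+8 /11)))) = 34534.50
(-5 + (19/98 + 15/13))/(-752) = 99/20384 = 0.00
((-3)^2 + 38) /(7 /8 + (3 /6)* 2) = 376 /15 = 25.07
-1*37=-37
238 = 238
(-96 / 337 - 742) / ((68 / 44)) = -2751650 / 5729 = -480.30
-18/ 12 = -3/ 2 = -1.50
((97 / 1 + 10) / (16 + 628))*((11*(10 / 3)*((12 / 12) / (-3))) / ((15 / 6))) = -1177 / 1449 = -0.81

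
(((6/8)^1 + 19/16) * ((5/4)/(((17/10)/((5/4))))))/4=3875/8704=0.45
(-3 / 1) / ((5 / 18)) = -54 / 5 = -10.80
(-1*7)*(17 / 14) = -17 / 2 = -8.50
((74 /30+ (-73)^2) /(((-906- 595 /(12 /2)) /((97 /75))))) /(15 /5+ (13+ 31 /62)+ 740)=-31029136 /3421838625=-0.01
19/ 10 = 1.90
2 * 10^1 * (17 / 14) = 170 / 7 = 24.29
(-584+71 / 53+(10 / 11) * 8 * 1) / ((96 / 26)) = -1453621 / 9328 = -155.83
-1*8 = -8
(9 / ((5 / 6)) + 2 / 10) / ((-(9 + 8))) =-11 / 17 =-0.65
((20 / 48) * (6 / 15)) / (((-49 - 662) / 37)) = -37 / 4266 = -0.01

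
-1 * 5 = -5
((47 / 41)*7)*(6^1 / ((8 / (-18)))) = -8883 / 82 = -108.33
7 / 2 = 3.50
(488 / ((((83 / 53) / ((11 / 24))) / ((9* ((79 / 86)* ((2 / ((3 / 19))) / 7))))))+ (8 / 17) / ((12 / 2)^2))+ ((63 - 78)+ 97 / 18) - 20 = 5369342749 / 2548266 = 2107.06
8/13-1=-5/13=-0.38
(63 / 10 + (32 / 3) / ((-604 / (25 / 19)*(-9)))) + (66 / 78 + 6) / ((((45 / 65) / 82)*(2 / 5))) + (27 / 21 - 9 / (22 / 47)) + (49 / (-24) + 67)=496388176387 / 238586040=2080.54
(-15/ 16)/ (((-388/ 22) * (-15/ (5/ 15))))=-11/ 9312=-0.00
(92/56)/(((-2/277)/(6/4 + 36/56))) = -487.58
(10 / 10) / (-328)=-1 / 328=-0.00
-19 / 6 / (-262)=19 / 1572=0.01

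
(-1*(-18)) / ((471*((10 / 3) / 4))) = 0.05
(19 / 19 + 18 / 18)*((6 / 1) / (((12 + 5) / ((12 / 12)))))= 12 / 17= 0.71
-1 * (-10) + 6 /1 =16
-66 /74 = -33 /37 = -0.89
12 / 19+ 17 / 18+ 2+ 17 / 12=4.99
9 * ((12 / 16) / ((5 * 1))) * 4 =5.40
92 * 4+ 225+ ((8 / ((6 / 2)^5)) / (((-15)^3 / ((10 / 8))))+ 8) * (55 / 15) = 306234653 / 492075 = 622.33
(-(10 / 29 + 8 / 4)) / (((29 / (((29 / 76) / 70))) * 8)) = -17 / 308560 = -0.00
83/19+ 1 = 102/19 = 5.37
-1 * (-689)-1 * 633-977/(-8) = 1425/8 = 178.12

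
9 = 9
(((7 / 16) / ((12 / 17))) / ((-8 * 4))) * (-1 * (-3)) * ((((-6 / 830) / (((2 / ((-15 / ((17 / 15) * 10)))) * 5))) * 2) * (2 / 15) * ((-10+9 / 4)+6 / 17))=31689 / 288972800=0.00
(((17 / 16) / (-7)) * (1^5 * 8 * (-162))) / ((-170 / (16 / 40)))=-81 / 175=-0.46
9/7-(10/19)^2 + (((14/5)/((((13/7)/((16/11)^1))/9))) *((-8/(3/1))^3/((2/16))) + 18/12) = -32432260057/10840830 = -2991.68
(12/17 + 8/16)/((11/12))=1.32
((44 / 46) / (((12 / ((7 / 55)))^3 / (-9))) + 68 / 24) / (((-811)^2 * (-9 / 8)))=-94621657 / 24710906830500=-0.00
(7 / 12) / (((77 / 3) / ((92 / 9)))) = 23 / 99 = 0.23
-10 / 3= -3.33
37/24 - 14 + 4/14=-2045/168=-12.17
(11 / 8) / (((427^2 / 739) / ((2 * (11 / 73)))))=89419 / 53240068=0.00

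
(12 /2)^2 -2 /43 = 1546 /43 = 35.95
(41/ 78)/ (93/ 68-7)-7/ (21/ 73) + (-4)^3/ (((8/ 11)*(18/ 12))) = -1241165/ 14937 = -83.09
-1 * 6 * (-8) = 48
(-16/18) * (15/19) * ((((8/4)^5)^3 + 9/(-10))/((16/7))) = -2293697/228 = -10060.07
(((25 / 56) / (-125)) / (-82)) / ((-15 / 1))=-1 / 344400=-0.00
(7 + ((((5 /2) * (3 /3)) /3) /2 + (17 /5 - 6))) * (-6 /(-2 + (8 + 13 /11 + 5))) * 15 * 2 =-9537 /134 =-71.17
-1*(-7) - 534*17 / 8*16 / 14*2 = -18107 / 7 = -2586.71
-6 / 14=-3 / 7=-0.43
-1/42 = -0.02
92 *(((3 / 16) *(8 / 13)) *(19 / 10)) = 1311 / 65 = 20.17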